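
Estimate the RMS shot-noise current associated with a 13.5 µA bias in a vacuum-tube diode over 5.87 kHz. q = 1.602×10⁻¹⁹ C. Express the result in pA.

159 pA

I_n = √(2qI·B)
2qI·B = 2 × 1.602×10⁻¹⁹ × 1.35×10⁻⁵ × 5.87×10³ = 2.54×10⁻²⁰ A²
I_n = √(2.54×10⁻²⁰) = 1.59×10⁻¹⁰ A = 159 pA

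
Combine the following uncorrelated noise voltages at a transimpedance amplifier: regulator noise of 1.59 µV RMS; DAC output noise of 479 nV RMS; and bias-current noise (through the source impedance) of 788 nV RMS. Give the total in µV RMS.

1.84 µV

Uncorrelated sources add in power (mean-square): V_tot = √(ΣV_i²)
V_tot = √[(1.59×10⁻⁶)² + (4.79×10⁻⁷)² + (7.88×10⁻⁷)²] = 1.84×10⁻⁶ V = 1.84 µV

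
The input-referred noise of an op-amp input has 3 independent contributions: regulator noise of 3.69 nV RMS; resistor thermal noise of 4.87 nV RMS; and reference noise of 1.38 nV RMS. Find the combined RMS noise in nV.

Uncorrelated sources add in power (mean-square): V_tot = √(ΣV_i²)
V_tot = √[(3.69×10⁻⁹)² + (4.87×10⁻⁹)² + (1.38×10⁻⁹)²] = 6.26×10⁻⁹ V = 6.26 nV

6.26 nV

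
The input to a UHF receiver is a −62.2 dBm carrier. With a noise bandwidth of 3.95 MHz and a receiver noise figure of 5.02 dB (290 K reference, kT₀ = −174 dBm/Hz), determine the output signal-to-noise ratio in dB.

40.8 dB

Noise floor: N = −174 + 10 log₁₀(B) + NF
10 log₁₀(3.95×10⁶) = 65.97 dB
N = −174 + 65.97 + 5.02 = −103.01 dBm
SNR = P_sig − N = −62.2 − (−103.01) = 40.81 dB → 40.8 dB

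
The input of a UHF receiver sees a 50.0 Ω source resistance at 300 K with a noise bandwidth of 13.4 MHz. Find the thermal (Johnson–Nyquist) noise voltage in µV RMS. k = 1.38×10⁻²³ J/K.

3.33 µV

V_n = √(4kTRB)
4kTRB = 4 × 1.38×10⁻²³ × 300 × 5.00×10¹ × 1.34×10⁷ = 1.11×10⁻¹¹ V²
V_n = √(1.11×10⁻¹¹) = 3.33×10⁻⁶ V = 3.33 µV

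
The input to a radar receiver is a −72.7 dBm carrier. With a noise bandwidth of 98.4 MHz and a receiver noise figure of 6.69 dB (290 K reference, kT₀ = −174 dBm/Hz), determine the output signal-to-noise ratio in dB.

Noise floor: N = −174 + 10 log₁₀(B) + NF
10 log₁₀(9.84×10⁷) = 79.93 dB
N = −174 + 79.93 + 6.69 = −87.38 dBm
SNR = P_sig − N = −72.7 − (−87.38) = 14.68 dB → 14.7 dB

14.7 dB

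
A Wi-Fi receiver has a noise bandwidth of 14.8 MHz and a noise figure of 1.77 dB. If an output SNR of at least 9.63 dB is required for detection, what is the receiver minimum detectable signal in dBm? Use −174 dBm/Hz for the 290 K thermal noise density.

−90.9 dBm

Sensitivity = −174 + 10 log₁₀(B) + NF + SNR_min
= −174 + 71.7 + 1.77 + 9.63
= −90.90 dBm → −90.9 dBm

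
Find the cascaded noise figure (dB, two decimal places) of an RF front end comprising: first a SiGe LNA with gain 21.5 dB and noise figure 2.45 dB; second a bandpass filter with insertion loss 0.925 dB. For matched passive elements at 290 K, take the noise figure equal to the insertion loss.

Convert to linear (a loss of L dB is a gain of −L dB): F_i = 10^(NF_i/10), G_i = 10^(G_i,dB/10)
  Stage 1: F_1 = 10^(2.45/10) = 1.758, G_1 = 10^(21.5/10) = 141.3
  Stage 2: F_2 = 10^(0.925/10) = 1.237, G_2 = 10^(−0.925/10) = 0.8082
Friis cascade:
  F = 1.758 + (1.237 − 1)/141.3 = 1.760
NF = 10 log₁₀(1.760) = 2.45 dB

2.45 dB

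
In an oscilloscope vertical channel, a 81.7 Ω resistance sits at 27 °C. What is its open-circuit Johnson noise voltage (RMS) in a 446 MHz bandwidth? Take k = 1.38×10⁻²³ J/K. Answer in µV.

T = 27 °C + 273.15 = 300.15 K
V_n = √(4kTRB)
4kTRB = 4 × 1.38×10⁻²³ × 300.15 × 8.17×10¹ × 4.46×10⁸ = 6.04×10⁻¹⁰ V²
V_n = √(6.04×10⁻¹⁰) = 2.46×10⁻⁵ V = 24.6 µV

24.6 µV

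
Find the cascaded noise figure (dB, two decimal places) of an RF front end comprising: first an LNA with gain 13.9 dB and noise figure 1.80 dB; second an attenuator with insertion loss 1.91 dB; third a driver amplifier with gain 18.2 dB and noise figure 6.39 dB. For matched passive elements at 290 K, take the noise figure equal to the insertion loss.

Convert to linear (a loss of L dB is a gain of −L dB): F_i = 10^(NF_i/10), G_i = 10^(G_i,dB/10)
  Stage 1: F_1 = 10^(1.80/10) = 1.514, G_1 = 10^(13.9/10) = 24.55
  Stage 2: F_2 = 10^(1.91/10) = 1.552, G_2 = 10^(−1.91/10) = 0.6442
  Stage 3: F_3 = 10^(6.39/10) = 4.355, G_3 = 10^(18.2/10) = 66.07
Friis cascade:
  F = 1.514 + (1.552 − 1)/24.55 + (4.355 − 1)/15.81 = 1.748
NF = 10 log₁₀(1.748) = 2.43 dB

2.43 dB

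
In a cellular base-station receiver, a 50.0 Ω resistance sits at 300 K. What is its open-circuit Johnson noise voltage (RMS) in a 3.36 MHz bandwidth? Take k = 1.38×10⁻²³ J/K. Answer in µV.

1.67 µV

V_n = √(4kTRB)
4kTRB = 4 × 1.38×10⁻²³ × 300 × 5.00×10¹ × 3.36×10⁶ = 2.78×10⁻¹² V²
V_n = √(2.78×10⁻¹²) = 1.67×10⁻⁶ V = 1.67 µV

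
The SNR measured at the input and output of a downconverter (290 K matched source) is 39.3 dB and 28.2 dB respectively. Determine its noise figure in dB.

11.1 dB

NF (dB) = SNR_in(dB) − SNR_out(dB) when the source is at T₀
NF = 39.3 − 28.2 = 11.1 dB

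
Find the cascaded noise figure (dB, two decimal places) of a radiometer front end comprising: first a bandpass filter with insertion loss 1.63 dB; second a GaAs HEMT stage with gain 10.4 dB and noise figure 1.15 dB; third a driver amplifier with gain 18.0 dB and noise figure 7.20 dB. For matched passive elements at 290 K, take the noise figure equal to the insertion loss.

3.91 dB

Convert to linear (a loss of L dB is a gain of −L dB): F_i = 10^(NF_i/10), G_i = 10^(G_i,dB/10)
  Stage 1: F_1 = 10^(1.63/10) = 1.455, G_1 = 10^(−1.63/10) = 0.6871
  Stage 2: F_2 = 10^(1.15/10) = 1.303, G_2 = 10^(10.4/10) = 10.96
  Stage 3: F_3 = 10^(7.20/10) = 5.248, G_3 = 10^(18.0/10) = 63.10
Friis cascade:
  F = 1.455 + (1.303 − 1)/0.6871 + (5.248 − 1)/7.534 = 2.461
NF = 10 log₁₀(2.461) = 3.91 dB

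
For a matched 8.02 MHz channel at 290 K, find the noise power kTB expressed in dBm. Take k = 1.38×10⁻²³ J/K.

−104.9 dBm

P_n = kTB = 1.38×10⁻²³ × 290 × 8.02×10⁶ = 3.21×10⁻¹⁴ W
In dBm: 10 log₁₀(3.21×10⁻¹⁴ / 10⁻³) = −104.9 dBm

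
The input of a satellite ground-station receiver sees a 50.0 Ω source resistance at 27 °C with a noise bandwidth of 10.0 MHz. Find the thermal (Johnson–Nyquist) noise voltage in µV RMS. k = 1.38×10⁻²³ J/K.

T = 27 °C + 273.15 = 300.15 K
V_n = √(4kTRB)
4kTRB = 4 × 1.38×10⁻²³ × 300.15 × 5.00×10¹ × 1.00×10⁷ = 8.28×10⁻¹² V²
V_n = √(8.28×10⁻¹²) = 2.88×10⁻⁶ V = 2.88 µV

2.88 µV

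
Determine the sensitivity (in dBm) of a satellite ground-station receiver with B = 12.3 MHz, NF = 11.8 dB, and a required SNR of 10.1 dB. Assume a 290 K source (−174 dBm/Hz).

Sensitivity = −174 + 10 log₁₀(B) + NF + SNR_min
= −174 + 70.9 + 11.8 + 10.1
= −81.2 dBm → −81.2 dBm

−81.2 dBm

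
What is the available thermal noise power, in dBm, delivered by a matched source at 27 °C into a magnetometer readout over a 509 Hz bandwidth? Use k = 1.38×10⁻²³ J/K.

T = 27 °C + 273.15 = 300.15 K
P_n = kTB = 1.38×10⁻²³ × 300.15 × 5.09×10² = 2.11×10⁻¹⁸ W
In dBm: 10 log₁₀(2.11×10⁻¹⁸ / 10⁻³) = −146.8 dBm

−146.8 dBm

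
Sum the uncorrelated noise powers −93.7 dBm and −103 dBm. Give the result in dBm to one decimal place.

−93.2 dBm

Convert to linear, add, convert back:
P₁ = 4.27×10⁻¹³ W, P₂ = 5.01×10⁻¹⁴ W
P_tot = 4.77×10⁻¹³ W → 10 log₁₀(P_tot / 10⁻³) = −93.2 dBm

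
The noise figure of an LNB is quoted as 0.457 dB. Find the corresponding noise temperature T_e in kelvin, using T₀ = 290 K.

32.2 K

F = 10^(0.457/10) = 1.11096
T_e = (F − 1)·T₀ = (1.11096 − 1) × 290 = 32.2 K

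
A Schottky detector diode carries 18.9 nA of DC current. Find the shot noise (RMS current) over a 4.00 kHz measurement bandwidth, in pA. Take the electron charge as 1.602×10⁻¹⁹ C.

4.92 pA

I_n = √(2qI·B)
2qI·B = 2 × 1.602×10⁻¹⁹ × 1.89×10⁻⁸ × 4.00×10³ = 2.42×10⁻²³ A²
I_n = √(2.42×10⁻²³) = 4.92×10⁻¹² A = 4.92 pA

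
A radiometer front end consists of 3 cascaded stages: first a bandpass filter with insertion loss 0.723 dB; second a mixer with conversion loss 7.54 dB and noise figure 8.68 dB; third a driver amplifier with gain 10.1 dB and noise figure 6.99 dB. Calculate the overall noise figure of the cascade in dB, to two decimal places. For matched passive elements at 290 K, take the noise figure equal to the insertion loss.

Convert to linear (a loss of L dB is a gain of −L dB): F_i = 10^(NF_i/10), G_i = 10^(G_i,dB/10)
  Stage 1: F_1 = 10^(0.723/10) = 1.181, G_1 = 10^(−0.723/10) = 0.8466
  Stage 2: F_2 = 10^(8.68/10) = 7.379, G_2 = 10^(−7.54/10) = 0.1762
  Stage 3: F_3 = 10^(6.99/10) = 5.000, G_3 = 10^(10.1/10) = 10.23
Friis cascade:
  F = 1.181 + (7.379 − 1)/0.8466 + (5.000 − 1)/0.1492 = 35.53
NF = 10 log₁₀(35.53) = 15.51 dB

15.51 dB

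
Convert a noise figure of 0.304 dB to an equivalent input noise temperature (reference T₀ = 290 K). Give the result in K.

21.0 K

F = 10^(0.304/10) = 1.07251
T_e = (F − 1)·T₀ = (1.07251 − 1) × 290 = 21.0 K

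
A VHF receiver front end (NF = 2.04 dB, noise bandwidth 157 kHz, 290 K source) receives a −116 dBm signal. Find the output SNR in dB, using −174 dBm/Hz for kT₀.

4.0 dB

Noise floor: N = −174 + 10 log₁₀(B) + NF
10 log₁₀(1.57×10⁵) = 51.96 dB
N = −174 + 51.96 + 2.04 = −120.00 dBm
SNR = P_sig − N = −116 − (−120.00) = 4.00 dB → 4.0 dB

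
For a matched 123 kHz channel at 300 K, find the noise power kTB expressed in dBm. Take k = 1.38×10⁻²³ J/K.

−122.9 dBm

P_n = kTB = 1.38×10⁻²³ × 300 × 1.23×10⁵ = 5.09×10⁻¹⁶ W
In dBm: 10 log₁₀(5.09×10⁻¹⁶ / 10⁻³) = −122.9 dBm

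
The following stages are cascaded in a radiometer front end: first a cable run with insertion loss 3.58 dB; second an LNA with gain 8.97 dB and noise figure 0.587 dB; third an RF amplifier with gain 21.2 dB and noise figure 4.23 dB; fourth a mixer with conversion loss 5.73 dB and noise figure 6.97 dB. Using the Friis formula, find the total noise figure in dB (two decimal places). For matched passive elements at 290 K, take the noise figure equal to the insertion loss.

Convert to linear (a loss of L dB is a gain of −L dB): F_i = 10^(NF_i/10), G_i = 10^(G_i,dB/10)
  Stage 1: F_1 = 10^(3.58/10) = 2.280, G_1 = 10^(−3.58/10) = 0.4385
  Stage 2: F_2 = 10^(0.587/10) = 1.145, G_2 = 10^(8.97/10) = 7.889
  Stage 3: F_3 = 10^(4.23/10) = 2.649, G_3 = 10^(21.2/10) = 131.8
  Stage 4: F_4 = 10^(6.97/10) = 4.977, G_4 = 10^(−5.73/10) = 0.2673
Friis cascade:
  F = 2.280 + (1.145 − 1)/0.4385 + (2.649 − 1)/3.459 + (4.977 − 1)/456.0 = 3.096
NF = 10 log₁₀(3.096) = 4.91 dB

4.91 dB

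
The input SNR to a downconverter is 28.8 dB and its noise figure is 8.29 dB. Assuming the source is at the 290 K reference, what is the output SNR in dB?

By definition F = SNR_in/SNR_out, so in dB: SNR_out = SNR_in − NF
SNR_out = 28.8 − 8.29 = 20.51 dB

20.51 dB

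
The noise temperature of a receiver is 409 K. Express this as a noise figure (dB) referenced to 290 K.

3.82 dB

F = 1 + T_e/T₀ = 1 + 409/290 = 2.41034
NF = 10 log₁₀(2.41034) = 3.82 dB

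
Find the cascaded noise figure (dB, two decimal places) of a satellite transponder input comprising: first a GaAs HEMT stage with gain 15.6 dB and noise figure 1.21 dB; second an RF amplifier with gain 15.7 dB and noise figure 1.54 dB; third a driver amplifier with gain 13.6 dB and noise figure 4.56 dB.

1.25 dB

Convert to linear (a loss of L dB is a gain of −L dB): F_i = 10^(NF_i/10), G_i = 10^(G_i,dB/10)
  Stage 1: F_1 = 10^(1.21/10) = 1.321, G_1 = 10^(15.6/10) = 36.31
  Stage 2: F_2 = 10^(1.54/10) = 1.426, G_2 = 10^(15.7/10) = 37.15
  Stage 3: F_3 = 10^(4.56/10) = 2.858, G_3 = 10^(13.6/10) = 22.91
Friis cascade:
  F = 1.321 + (1.426 − 1)/36.31 + (2.858 − 1)/1349 = 1.334
NF = 10 log₁₀(1.334) = 1.25 dB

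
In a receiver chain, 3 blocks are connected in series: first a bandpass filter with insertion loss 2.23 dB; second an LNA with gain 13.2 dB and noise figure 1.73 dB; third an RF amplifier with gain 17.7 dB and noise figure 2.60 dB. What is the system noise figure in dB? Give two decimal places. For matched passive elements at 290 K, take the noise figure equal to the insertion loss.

4.07 dB

Convert to linear (a loss of L dB is a gain of −L dB): F_i = 10^(NF_i/10), G_i = 10^(G_i,dB/10)
  Stage 1: F_1 = 10^(2.23/10) = 1.671, G_1 = 10^(−2.23/10) = 0.5984
  Stage 2: F_2 = 10^(1.73/10) = 1.489, G_2 = 10^(13.2/10) = 20.89
  Stage 3: F_3 = 10^(2.60/10) = 1.820, G_3 = 10^(17.7/10) = 58.88
Friis cascade:
  F = 1.671 + (1.489 − 1)/0.5984 + (1.820 − 1)/12.50 = 2.554
NF = 10 log₁₀(2.554) = 4.07 dB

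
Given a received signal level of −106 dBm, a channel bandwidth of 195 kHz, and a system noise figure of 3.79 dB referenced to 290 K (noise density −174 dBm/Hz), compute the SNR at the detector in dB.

Noise floor: N = −174 + 10 log₁₀(B) + NF
10 log₁₀(1.95×10⁵) = 52.9 dB
N = −174 + 52.9 + 3.79 = −117.31 dBm
SNR = P_sig − N = −106 − (−117.31) = 11.31 dB → 11.3 dB

11.3 dB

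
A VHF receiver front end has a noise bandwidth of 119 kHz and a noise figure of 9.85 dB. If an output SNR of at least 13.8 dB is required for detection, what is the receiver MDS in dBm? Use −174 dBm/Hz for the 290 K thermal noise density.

Sensitivity = −174 + 10 log₁₀(B) + NF + SNR_min
= −174 + 50.76 + 9.85 + 13.8
= −99.59 dBm → −99.6 dBm

−99.6 dBm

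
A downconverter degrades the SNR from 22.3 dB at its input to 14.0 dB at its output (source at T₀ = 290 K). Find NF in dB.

8.3 dB

NF (dB) = SNR_in(dB) − SNR_out(dB) when the source is at T₀
NF = 22.3 − 14.0 = 8.3 dB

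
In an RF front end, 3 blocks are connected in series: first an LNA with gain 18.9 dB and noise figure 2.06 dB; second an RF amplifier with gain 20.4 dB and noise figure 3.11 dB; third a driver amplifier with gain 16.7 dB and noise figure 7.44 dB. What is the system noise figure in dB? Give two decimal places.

Convert to linear (a loss of L dB is a gain of −L dB): F_i = 10^(NF_i/10), G_i = 10^(G_i,dB/10)
  Stage 1: F_1 = 10^(2.06/10) = 1.607, G_1 = 10^(18.9/10) = 77.62
  Stage 2: F_2 = 10^(3.11/10) = 2.046, G_2 = 10^(20.4/10) = 109.6
  Stage 3: F_3 = 10^(7.44/10) = 5.546, G_3 = 10^(16.7/10) = 46.77
Friis cascade:
  F = 1.607 + (2.046 − 1)/77.62 + (5.546 − 1)/8511 = 1.621
NF = 10 log₁₀(1.621) = 2.10 dB

2.10 dB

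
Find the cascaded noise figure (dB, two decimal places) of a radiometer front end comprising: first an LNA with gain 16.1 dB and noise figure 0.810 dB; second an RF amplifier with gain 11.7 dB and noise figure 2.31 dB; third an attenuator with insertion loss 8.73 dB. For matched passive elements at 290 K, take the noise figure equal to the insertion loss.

Convert to linear (a loss of L dB is a gain of −L dB): F_i = 10^(NF_i/10), G_i = 10^(G_i,dB/10)
  Stage 1: F_1 = 10^(0.810/10) = 1.205, G_1 = 10^(16.1/10) = 40.74
  Stage 2: F_2 = 10^(2.31/10) = 1.702, G_2 = 10^(11.7/10) = 14.79
  Stage 3: F_3 = 10^(8.73/10) = 7.464, G_3 = 10^(−8.73/10) = 0.1340
Friis cascade:
  F = 1.205 + (1.702 − 1)/40.74 + (7.464 − 1)/602.6 = 1.233
NF = 10 log₁₀(1.233) = 0.91 dB

0.91 dB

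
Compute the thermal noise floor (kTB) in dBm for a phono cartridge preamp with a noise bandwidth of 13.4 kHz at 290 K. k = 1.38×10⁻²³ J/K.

−132.7 dBm

P_n = kTB = 1.38×10⁻²³ × 290 × 1.34×10⁴ = 5.36×10⁻¹⁷ W
In dBm: 10 log₁₀(5.36×10⁻¹⁷ / 10⁻³) = −132.7 dBm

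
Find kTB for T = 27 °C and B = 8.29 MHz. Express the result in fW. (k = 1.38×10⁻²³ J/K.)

T = 27 °C + 273.15 = 300.15 K
P_n = kTB = 1.38×10⁻²³ × 300.15 × 8.29×10⁶ = 3.43×10⁻¹⁴ W = 34.3 fW

34.3 fW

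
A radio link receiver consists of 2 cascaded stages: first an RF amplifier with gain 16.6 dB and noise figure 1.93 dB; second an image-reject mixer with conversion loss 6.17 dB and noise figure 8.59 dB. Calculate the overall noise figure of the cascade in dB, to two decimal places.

Convert to linear (a loss of L dB is a gain of −L dB): F_i = 10^(NF_i/10), G_i = 10^(G_i,dB/10)
  Stage 1: F_1 = 10^(1.93/10) = 1.560, G_1 = 10^(16.6/10) = 45.71
  Stage 2: F_2 = 10^(8.59/10) = 7.228, G_2 = 10^(−6.17/10) = 0.2415
Friis cascade:
  F = 1.560 + (7.228 − 1)/45.71 = 1.696
NF = 10 log₁₀(1.696) = 2.29 dB

2.29 dB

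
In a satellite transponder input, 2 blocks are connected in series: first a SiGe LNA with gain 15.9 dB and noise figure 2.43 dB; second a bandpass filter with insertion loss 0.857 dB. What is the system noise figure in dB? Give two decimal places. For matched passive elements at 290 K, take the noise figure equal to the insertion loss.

Convert to linear (a loss of L dB is a gain of −L dB): F_i = 10^(NF_i/10), G_i = 10^(G_i,dB/10)
  Stage 1: F_1 = 10^(2.43/10) = 1.750, G_1 = 10^(15.9/10) = 38.90
  Stage 2: F_2 = 10^(0.857/10) = 1.218, G_2 = 10^(−0.857/10) = 0.8209
Friis cascade:
  F = 1.750 + (1.218 − 1)/38.90 = 1.755
NF = 10 log₁₀(1.755) = 2.44 dB

2.44 dB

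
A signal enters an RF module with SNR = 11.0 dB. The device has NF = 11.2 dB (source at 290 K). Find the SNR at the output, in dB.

By definition F = SNR_in/SNR_out, so in dB: SNR_out = SNR_in − NF
SNR_out = 11.0 − 11.2 = −0.2 dB

−0.2 dB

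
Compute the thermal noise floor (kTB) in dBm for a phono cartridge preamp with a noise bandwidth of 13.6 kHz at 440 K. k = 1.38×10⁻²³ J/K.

P_n = kTB = 1.38×10⁻²³ × 440 × 1.36×10⁴ = 8.26×10⁻¹⁷ W
In dBm: 10 log₁₀(8.26×10⁻¹⁷ / 10⁻³) = −130.8 dBm

−130.8 dBm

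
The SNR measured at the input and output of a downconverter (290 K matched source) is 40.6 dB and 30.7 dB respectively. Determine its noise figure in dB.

NF (dB) = SNR_in(dB) − SNR_out(dB) when the source is at T₀
NF = 40.6 − 30.7 = 9.9 dB

9.9 dB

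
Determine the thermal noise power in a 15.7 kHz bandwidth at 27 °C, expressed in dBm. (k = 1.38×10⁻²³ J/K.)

−131.9 dBm

T = 27 °C + 273.15 = 300.15 K
P_n = kTB = 1.38×10⁻²³ × 300.15 × 1.57×10⁴ = 6.50×10⁻¹⁷ W
In dBm: 10 log₁₀(6.50×10⁻¹⁷ / 10⁻³) = −131.9 dBm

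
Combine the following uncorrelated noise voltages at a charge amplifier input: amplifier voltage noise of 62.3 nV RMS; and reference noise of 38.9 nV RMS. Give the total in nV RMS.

73.4 nV

Uncorrelated sources add in power (mean-square): V_tot = √(ΣV_i²)
V_tot = √[(6.23×10⁻⁸)² + (3.89×10⁻⁸)²] = 7.34×10⁻⁸ V = 73.4 nV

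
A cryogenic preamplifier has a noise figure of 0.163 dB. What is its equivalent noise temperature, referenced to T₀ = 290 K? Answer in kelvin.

11.1 K

F = 10^(0.163/10) = 1.03825
T_e = (F − 1)·T₀ = (1.03825 − 1) × 290 = 11.1 K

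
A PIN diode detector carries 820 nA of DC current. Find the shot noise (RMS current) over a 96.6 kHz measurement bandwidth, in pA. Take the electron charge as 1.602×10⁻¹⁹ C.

159 pA

I_n = √(2qI·B)
2qI·B = 2 × 1.602×10⁻¹⁹ × 8.20×10⁻⁷ × 9.66×10⁴ = 2.54×10⁻²⁰ A²
I_n = √(2.54×10⁻²⁰) = 1.59×10⁻¹⁰ A = 159 pA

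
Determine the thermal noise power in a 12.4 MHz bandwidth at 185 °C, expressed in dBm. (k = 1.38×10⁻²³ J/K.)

T = 185 °C + 273.15 = 458.15 K
P_n = kTB = 1.38×10⁻²³ × 458.15 × 1.24×10⁷ = 7.84×10⁻¹⁴ W
In dBm: 10 log₁₀(7.84×10⁻¹⁴ / 10⁻³) = −101.1 dBm

−101.1 dBm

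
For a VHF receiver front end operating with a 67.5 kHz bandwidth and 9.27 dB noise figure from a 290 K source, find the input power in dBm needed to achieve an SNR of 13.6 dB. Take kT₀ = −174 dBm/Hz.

−102.8 dBm

Sensitivity = −174 + 10 log₁₀(B) + NF + SNR_min
= −174 + 48.29 + 9.27 + 13.6
= −102.84 dBm → −102.8 dBm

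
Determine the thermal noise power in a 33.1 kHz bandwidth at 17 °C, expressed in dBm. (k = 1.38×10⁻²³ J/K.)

−128.8 dBm

T = 17 °C + 273.15 = 290.15 K
P_n = kTB = 1.38×10⁻²³ × 290.15 × 3.31×10⁴ = 1.33×10⁻¹⁶ W
In dBm: 10 log₁₀(1.33×10⁻¹⁶ / 10⁻³) = −128.8 dBm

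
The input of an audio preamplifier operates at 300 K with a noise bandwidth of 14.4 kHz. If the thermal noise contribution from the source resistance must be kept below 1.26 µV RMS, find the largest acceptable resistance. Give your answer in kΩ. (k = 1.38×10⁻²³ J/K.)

6.66 kΩ

Johnson–Nyquist: V_n = √(4kTRB) ⇒ R = V_n² / (4kTB)
4kTB = 4 × 1.38×10⁻²³ × 300 × 1.44×10⁴ = 2.38×10⁻¹⁶
R = (1.26×10⁻⁶)² / 2.38×10⁻¹⁶ = 6.66×10³ Ω = 6.66 kΩ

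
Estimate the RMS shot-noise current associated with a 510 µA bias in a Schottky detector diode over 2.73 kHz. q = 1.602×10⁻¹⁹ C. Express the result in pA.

I_n = √(2qI·B)
2qI·B = 2 × 1.602×10⁻¹⁹ × 5.10×10⁻⁴ × 2.73×10³ = 4.46×10⁻¹⁹ A²
I_n = √(4.46×10⁻¹⁹) = 6.68×10⁻¹⁰ A = 668 pA

668 pA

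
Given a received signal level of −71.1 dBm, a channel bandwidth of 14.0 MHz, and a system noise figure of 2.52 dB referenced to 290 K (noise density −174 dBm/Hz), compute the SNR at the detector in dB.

28.9 dB

Noise floor: N = −174 + 10 log₁₀(B) + NF
10 log₁₀(1.40×10⁷) = 71.46 dB
N = −174 + 71.46 + 2.52 = −100.02 dBm
SNR = P_sig − N = −71.1 − (−100.02) = 28.92 dB → 28.9 dB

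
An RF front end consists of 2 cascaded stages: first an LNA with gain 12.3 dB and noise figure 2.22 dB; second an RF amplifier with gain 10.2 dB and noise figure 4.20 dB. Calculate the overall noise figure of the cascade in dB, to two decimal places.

2.46 dB

Convert to linear (a loss of L dB is a gain of −L dB): F_i = 10^(NF_i/10), G_i = 10^(G_i,dB/10)
  Stage 1: F_1 = 10^(2.22/10) = 1.667, G_1 = 10^(12.3/10) = 16.98
  Stage 2: F_2 = 10^(4.20/10) = 2.630, G_2 = 10^(10.2/10) = 10.47
Friis cascade:
  F = 1.667 + (2.630 − 1)/16.98 = 1.763
NF = 10 log₁₀(1.763) = 2.46 dB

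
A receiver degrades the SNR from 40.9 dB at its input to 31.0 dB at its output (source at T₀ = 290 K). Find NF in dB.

9.9 dB

NF (dB) = SNR_in(dB) − SNR_out(dB) when the source is at T₀
NF = 40.9 − 31.0 = 9.9 dB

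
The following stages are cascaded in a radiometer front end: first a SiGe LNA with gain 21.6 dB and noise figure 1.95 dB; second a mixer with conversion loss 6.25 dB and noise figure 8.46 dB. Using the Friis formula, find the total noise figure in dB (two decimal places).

Convert to linear (a loss of L dB is a gain of −L dB): F_i = 10^(NF_i/10), G_i = 10^(G_i,dB/10)
  Stage 1: F_1 = 10^(1.95/10) = 1.567, G_1 = 10^(21.6/10) = 144.5
  Stage 2: F_2 = 10^(8.46/10) = 7.015, G_2 = 10^(−6.25/10) = 0.2371
Friis cascade:
  F = 1.567 + (7.015 − 1)/144.5 = 1.608
NF = 10 log₁₀(1.608) = 2.06 dB

2.06 dB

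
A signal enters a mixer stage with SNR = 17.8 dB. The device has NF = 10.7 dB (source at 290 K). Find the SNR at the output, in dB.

7.1 dB

By definition F = SNR_in/SNR_out, so in dB: SNR_out = SNR_in − NF
SNR_out = 17.8 − 10.7 = 7.1 dB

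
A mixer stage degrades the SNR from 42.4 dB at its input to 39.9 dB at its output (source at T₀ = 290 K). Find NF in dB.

NF (dB) = SNR_in(dB) − SNR_out(dB) when the source is at T₀
NF = 42.4 − 39.9 = 2.5 dB

2.5 dB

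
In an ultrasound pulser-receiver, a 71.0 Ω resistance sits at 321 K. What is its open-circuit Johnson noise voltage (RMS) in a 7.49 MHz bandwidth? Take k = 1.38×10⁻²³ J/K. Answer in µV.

3.07 µV

V_n = √(4kTRB)
4kTRB = 4 × 1.38×10⁻²³ × 321 × 7.10×10¹ × 7.49×10⁶ = 9.42×10⁻¹² V²
V_n = √(9.42×10⁻¹²) = 3.07×10⁻⁶ V = 3.07 µV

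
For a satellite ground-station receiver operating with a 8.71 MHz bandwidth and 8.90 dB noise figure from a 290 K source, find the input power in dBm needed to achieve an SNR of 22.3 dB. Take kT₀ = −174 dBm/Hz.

−73.4 dBm

Sensitivity = −174 + 10 log₁₀(B) + NF + SNR_min
= −174 + 69.4 + 8.90 + 22.3
= −73.40 dBm → −73.4 dBm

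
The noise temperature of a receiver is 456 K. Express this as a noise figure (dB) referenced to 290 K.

F = 1 + T_e/T₀ = 1 + 456/290 = 2.57241
NF = 10 log₁₀(2.57241) = 4.10 dB

4.10 dB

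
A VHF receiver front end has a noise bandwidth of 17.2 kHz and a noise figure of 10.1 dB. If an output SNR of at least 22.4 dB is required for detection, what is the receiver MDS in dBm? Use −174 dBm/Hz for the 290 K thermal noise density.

Sensitivity = −174 + 10 log₁₀(B) + NF + SNR_min
= −174 + 42.36 + 10.1 + 22.4
= −99.14 dBm → −99.1 dBm

−99.1 dBm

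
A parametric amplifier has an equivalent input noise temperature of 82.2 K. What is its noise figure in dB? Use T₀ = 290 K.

F = 1 + T_e/T₀ = 1 + 82.2/290 = 1.28345
NF = 10 log₁₀(1.28345) = 1.08 dB

1.08 dB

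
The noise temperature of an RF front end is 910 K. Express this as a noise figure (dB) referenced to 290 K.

6.17 dB

F = 1 + T_e/T₀ = 1 + 910/290 = 4.13793
NF = 10 log₁₀(4.13793) = 6.17 dB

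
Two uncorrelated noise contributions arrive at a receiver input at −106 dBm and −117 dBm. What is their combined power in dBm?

Convert to linear, add, convert back:
P₁ = 2.51×10⁻¹⁴ W, P₂ = 2.00×10⁻¹⁵ W
P_tot = 2.71×10⁻¹⁴ W → 10 log₁₀(P_tot / 10⁻³) = −105.7 dBm

−105.7 dBm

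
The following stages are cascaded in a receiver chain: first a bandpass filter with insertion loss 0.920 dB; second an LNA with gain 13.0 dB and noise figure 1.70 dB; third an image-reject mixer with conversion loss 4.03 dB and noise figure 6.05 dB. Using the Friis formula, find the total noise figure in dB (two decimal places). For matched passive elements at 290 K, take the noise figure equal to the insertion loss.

Convert to linear (a loss of L dB is a gain of −L dB): F_i = 10^(NF_i/10), G_i = 10^(G_i,dB/10)
  Stage 1: F_1 = 10^(0.920/10) = 1.236, G_1 = 10^(−0.920/10) = 0.8091
  Stage 2: F_2 = 10^(1.70/10) = 1.479, G_2 = 10^(13.0/10) = 19.95
  Stage 3: F_3 = 10^(6.05/10) = 4.027, G_3 = 10^(−4.03/10) = 0.3954
Friis cascade:
  F = 1.236 + (1.479 − 1)/0.8091 + (4.027 − 1)/16.14 = 2.016
NF = 10 log₁₀(2.016) = 3.04 dB

3.04 dB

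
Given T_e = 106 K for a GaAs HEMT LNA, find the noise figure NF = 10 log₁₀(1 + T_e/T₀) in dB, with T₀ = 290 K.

F = 1 + T_e/T₀ = 1 + 106/290 = 1.36552
NF = 10 log₁₀(1.36552) = 1.35 dB

1.35 dB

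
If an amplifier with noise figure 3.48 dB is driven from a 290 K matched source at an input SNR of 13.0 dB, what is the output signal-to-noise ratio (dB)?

9.52 dB

By definition F = SNR_in/SNR_out, so in dB: SNR_out = SNR_in − NF
SNR_out = 13.0 − 3.48 = 9.52 dB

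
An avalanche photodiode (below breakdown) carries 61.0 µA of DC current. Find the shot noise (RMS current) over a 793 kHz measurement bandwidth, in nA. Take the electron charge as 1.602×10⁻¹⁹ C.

I_n = √(2qI·B)
2qI·B = 2 × 1.602×10⁻¹⁹ × 6.10×10⁻⁵ × 7.93×10⁵ = 1.55×10⁻¹⁷ A²
I_n = √(1.55×10⁻¹⁷) = 3.94×10⁻⁹ A = 3.94 nA

3.94 nA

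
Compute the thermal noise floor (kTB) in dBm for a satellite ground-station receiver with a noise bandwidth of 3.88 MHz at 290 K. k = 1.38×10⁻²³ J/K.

−108.1 dBm

P_n = kTB = 1.38×10⁻²³ × 290 × 3.88×10⁶ = 1.55×10⁻¹⁴ W
In dBm: 10 log₁₀(1.55×10⁻¹⁴ / 10⁻³) = −108.1 dBm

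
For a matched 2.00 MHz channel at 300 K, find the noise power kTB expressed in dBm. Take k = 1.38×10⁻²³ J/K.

−110.8 dBm

P_n = kTB = 1.38×10⁻²³ × 300 × 2.00×10⁶ = 8.28×10⁻¹⁵ W
In dBm: 10 log₁₀(8.28×10⁻¹⁵ / 10⁻³) = −110.8 dBm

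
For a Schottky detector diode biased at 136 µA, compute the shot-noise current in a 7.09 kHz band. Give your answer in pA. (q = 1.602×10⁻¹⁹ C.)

556 pA

I_n = √(2qI·B)
2qI·B = 2 × 1.602×10⁻¹⁹ × 1.36×10⁻⁴ × 7.09×10³ = 3.09×10⁻¹⁹ A²
I_n = √(3.09×10⁻¹⁹) = 5.56×10⁻¹⁰ A = 556 pA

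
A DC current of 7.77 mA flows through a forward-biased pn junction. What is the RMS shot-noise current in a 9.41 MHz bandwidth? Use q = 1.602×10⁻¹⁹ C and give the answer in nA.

I_n = √(2qI·B)
2qI·B = 2 × 1.602×10⁻¹⁹ × 7.77×10⁻³ × 9.41×10⁶ = 2.34×10⁻¹⁴ A²
I_n = √(2.34×10⁻¹⁴) = 1.53×10⁻⁷ A = 153 nA

153 nA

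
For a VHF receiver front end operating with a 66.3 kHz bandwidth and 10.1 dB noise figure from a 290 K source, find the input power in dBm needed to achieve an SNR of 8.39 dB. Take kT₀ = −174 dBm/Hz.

Sensitivity = −174 + 10 log₁₀(B) + NF + SNR_min
= −174 + 48.22 + 10.1 + 8.39
= −107.29 dBm → −107.3 dBm

−107.3 dBm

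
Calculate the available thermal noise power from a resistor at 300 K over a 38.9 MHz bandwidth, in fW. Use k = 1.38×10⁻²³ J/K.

P_n = kTB = 1.38×10⁻²³ × 300 × 3.89×10⁷ = 1.61×10⁻¹³ W = 161 fW

161 fW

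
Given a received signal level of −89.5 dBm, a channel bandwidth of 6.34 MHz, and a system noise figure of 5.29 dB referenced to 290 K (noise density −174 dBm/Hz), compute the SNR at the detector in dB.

Noise floor: N = −174 + 10 log₁₀(B) + NF
10 log₁₀(6.34×10⁶) = 68.02 dB
N = −174 + 68.02 + 5.29 = −100.69 dBm
SNR = P_sig − N = −89.5 − (−100.69) = 11.19 dB → 11.2 dB

11.2 dB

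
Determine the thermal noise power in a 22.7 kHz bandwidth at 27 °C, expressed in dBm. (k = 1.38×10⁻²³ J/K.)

−130.3 dBm

T = 27 °C + 273.15 = 300.15 K
P_n = kTB = 1.38×10⁻²³ × 300.15 × 2.27×10⁴ = 9.40×10⁻¹⁷ W
In dBm: 10 log₁₀(9.40×10⁻¹⁷ / 10⁻³) = −130.3 dBm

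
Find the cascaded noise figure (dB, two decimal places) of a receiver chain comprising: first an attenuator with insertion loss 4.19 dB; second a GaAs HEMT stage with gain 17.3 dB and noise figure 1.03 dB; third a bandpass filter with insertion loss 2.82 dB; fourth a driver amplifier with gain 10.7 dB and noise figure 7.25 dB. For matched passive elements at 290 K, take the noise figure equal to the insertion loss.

5.77 dB

Convert to linear (a loss of L dB is a gain of −L dB): F_i = 10^(NF_i/10), G_i = 10^(G_i,dB/10)
  Stage 1: F_1 = 10^(4.19/10) = 2.624, G_1 = 10^(−4.19/10) = 0.3811
  Stage 2: F_2 = 10^(1.03/10) = 1.268, G_2 = 10^(17.3/10) = 53.70
  Stage 3: F_3 = 10^(2.82/10) = 1.914, G_3 = 10^(−2.82/10) = 0.5224
  Stage 4: F_4 = 10^(7.25/10) = 5.309, G_4 = 10^(10.7/10) = 11.75
Friis cascade:
  F = 2.624 + (1.268 − 1)/0.3811 + (1.914 − 1)/20.46 + (5.309 − 1)/10.69 = 3.774
NF = 10 log₁₀(3.774) = 5.77 dB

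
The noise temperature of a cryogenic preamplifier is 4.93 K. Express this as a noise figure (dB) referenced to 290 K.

F = 1 + T_e/T₀ = 1 + 4.93/290 = 1.017
NF = 10 log₁₀(1.017) = 0.073 dB

0.073 dB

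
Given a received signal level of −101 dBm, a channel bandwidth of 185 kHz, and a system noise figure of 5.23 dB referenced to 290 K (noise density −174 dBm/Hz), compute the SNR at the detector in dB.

Noise floor: N = −174 + 10 log₁₀(B) + NF
10 log₁₀(1.85×10⁵) = 52.67 dB
N = −174 + 52.67 + 5.23 = −116.10 dBm
SNR = P_sig − N = −101 − (−116.10) = 15.10 dB → 15.1 dB

15.1 dB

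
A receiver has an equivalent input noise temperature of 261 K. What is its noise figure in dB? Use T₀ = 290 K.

F = 1 + T_e/T₀ = 1 + 261/290 = 1.9
NF = 10 log₁₀(1.9) = 2.79 dB

2.79 dB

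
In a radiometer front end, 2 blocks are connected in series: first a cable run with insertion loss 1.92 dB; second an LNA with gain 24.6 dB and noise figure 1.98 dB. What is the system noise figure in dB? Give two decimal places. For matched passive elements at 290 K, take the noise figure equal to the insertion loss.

Convert to linear (a loss of L dB is a gain of −L dB): F_i = 10^(NF_i/10), G_i = 10^(G_i,dB/10)
  Stage 1: F_1 = 10^(1.92/10) = 1.556, G_1 = 10^(−1.92/10) = 0.6427
  Stage 2: F_2 = 10^(1.98/10) = 1.578, G_2 = 10^(24.6/10) = 288.4
Friis cascade:
  F = 1.556 + (1.578 − 1)/0.6427 = 2.455
NF = 10 log₁₀(2.455) = 3.90 dB

3.90 dB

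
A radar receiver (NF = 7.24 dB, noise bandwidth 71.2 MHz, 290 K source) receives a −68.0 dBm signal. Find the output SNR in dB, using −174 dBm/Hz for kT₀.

20.2 dB

Noise floor: N = −174 + 10 log₁₀(B) + NF
10 log₁₀(7.12×10⁷) = 78.52 dB
N = −174 + 78.52 + 7.24 = −88.24 dBm
SNR = P_sig − N = −68.0 − (−88.24) = 20.24 dB → 20.2 dB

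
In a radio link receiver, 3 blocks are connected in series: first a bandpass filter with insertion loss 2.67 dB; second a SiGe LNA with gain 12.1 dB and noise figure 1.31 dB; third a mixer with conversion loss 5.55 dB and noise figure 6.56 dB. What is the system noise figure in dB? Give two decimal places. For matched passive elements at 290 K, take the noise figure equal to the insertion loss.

Convert to linear (a loss of L dB is a gain of −L dB): F_i = 10^(NF_i/10), G_i = 10^(G_i,dB/10)
  Stage 1: F_1 = 10^(2.67/10) = 1.849, G_1 = 10^(−2.67/10) = 0.5408
  Stage 2: F_2 = 10^(1.31/10) = 1.352, G_2 = 10^(12.1/10) = 16.22
  Stage 3: F_3 = 10^(6.56/10) = 4.529, G_3 = 10^(−5.55/10) = 0.2786
Friis cascade:
  F = 1.849 + (1.352 − 1)/0.5408 + (4.529 − 1)/8.770 = 2.903
NF = 10 log₁₀(2.903) = 4.63 dB

4.63 dB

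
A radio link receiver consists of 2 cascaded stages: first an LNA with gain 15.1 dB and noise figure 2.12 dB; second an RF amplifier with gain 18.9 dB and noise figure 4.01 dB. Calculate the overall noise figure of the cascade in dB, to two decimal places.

Convert to linear (a loss of L dB is a gain of −L dB): F_i = 10^(NF_i/10), G_i = 10^(G_i,dB/10)
  Stage 1: F_1 = 10^(2.12/10) = 1.629, G_1 = 10^(15.1/10) = 32.36
  Stage 2: F_2 = 10^(4.01/10) = 2.518, G_2 = 10^(18.9/10) = 77.62
Friis cascade:
  F = 1.629 + (2.518 − 1)/32.36 = 1.676
NF = 10 log₁₀(1.676) = 2.24 dB

2.24 dB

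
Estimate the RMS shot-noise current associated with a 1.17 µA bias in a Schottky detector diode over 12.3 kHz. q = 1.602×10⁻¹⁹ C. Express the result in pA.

I_n = √(2qI·B)
2qI·B = 2 × 1.602×10⁻¹⁹ × 1.17×10⁻⁶ × 1.23×10⁴ = 4.61×10⁻²¹ A²
I_n = √(4.61×10⁻²¹) = 6.79×10⁻¹¹ A = 67.9 pA

67.9 pA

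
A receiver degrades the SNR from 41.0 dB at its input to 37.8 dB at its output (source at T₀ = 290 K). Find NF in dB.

3.2 dB

NF (dB) = SNR_in(dB) − SNR_out(dB) when the source is at T₀
NF = 41.0 − 37.8 = 3.2 dB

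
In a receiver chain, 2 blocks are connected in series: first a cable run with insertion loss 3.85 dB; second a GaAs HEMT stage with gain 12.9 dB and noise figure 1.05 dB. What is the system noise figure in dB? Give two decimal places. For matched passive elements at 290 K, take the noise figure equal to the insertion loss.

4.90 dB

Convert to linear (a loss of L dB is a gain of −L dB): F_i = 10^(NF_i/10), G_i = 10^(G_i,dB/10)
  Stage 1: F_1 = 10^(3.85/10) = 2.427, G_1 = 10^(−3.85/10) = 0.4121
  Stage 2: F_2 = 10^(1.05/10) = 1.274, G_2 = 10^(12.9/10) = 19.50
Friis cascade:
  F = 2.427 + (1.274 − 1)/0.4121 = 3.090
NF = 10 log₁₀(3.090) = 4.90 dB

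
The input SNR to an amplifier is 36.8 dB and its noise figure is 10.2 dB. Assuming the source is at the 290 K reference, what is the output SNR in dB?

26.6 dB

By definition F = SNR_in/SNR_out, so in dB: SNR_out = SNR_in − NF
SNR_out = 36.8 − 10.2 = 26.6 dB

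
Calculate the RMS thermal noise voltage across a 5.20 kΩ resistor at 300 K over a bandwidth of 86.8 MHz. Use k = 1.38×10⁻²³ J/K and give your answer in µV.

V_n = √(4kTRB)
4kTRB = 4 × 1.38×10⁻²³ × 300 × 5.20×10³ × 8.68×10⁷ = 7.47×10⁻⁹ V²
V_n = √(7.47×10⁻⁹) = 8.65×10⁻⁵ V = 86.5 µV

86.5 µV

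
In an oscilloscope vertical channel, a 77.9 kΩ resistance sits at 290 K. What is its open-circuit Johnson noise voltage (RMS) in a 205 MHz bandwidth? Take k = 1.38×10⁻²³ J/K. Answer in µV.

V_n = √(4kTRB)
4kTRB = 4 × 1.38×10⁻²³ × 290 × 7.79×10⁴ × 2.05×10⁸ = 2.56×10⁻⁷ V²
V_n = √(2.56×10⁻⁷) = 5.06×10⁻⁴ V = 506 µV

506 µV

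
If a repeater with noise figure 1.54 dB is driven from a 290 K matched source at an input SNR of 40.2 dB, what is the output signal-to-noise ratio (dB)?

By definition F = SNR_in/SNR_out, so in dB: SNR_out = SNR_in − NF
SNR_out = 40.2 − 1.54 = 38.66 dB

38.66 dB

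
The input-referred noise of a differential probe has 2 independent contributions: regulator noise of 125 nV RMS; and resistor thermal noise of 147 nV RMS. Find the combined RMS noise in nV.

Uncorrelated sources add in power (mean-square): V_tot = √(ΣV_i²)
V_tot = √[(1.25×10⁻⁷)² + (1.47×10⁻⁷)²] = 1.93×10⁻⁷ V = 193 nV

193 nV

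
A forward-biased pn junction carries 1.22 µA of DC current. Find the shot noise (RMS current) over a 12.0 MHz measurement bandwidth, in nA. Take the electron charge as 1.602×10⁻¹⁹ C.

I_n = √(2qI·B)
2qI·B = 2 × 1.602×10⁻¹⁹ × 1.22×10⁻⁶ × 1.20×10⁷ = 4.69×10⁻¹⁸ A²
I_n = √(4.69×10⁻¹⁸) = 2.17×10⁻⁹ A = 2.17 nA

2.17 nA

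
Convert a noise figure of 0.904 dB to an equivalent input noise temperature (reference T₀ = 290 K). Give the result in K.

F = 10^(0.904/10) = 1.2314
T_e = (F − 1)·T₀ = (1.2314 − 1) × 290 = 67.1 K

67.1 K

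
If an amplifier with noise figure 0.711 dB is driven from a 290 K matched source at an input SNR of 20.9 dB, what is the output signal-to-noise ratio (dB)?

20.189 dB

By definition F = SNR_in/SNR_out, so in dB: SNR_out = SNR_in − NF
SNR_out = 20.9 − 0.711 = 20.189 dB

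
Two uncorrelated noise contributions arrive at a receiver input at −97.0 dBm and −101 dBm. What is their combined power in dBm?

−95.5 dBm

Convert to linear, add, convert back:
P₁ = 2.00×10⁻¹³ W, P₂ = 7.94×10⁻¹⁴ W
P_tot = 2.79×10⁻¹³ W → 10 log₁₀(P_tot / 10⁻³) = −95.5 dBm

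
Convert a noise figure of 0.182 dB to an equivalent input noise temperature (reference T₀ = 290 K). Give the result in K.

F = 10^(0.182/10) = 1.0428
T_e = (F − 1)·T₀ = (1.0428 − 1) × 290 = 12.4 K

12.4 K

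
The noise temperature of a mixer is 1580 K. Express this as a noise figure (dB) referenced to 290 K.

F = 1 + T_e/T₀ = 1 + 1580/290 = 6.44828
NF = 10 log₁₀(6.44828) = 8.09 dB

8.09 dB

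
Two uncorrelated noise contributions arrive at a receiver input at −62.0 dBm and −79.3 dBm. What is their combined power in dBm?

−61.9 dBm

Convert to linear, add, convert back:
P₁ = 6.31×10⁻¹⁰ W, P₂ = 1.17×10⁻¹¹ W
P_tot = 6.43×10⁻¹⁰ W → 10 log₁₀(P_tot / 10⁻³) = −61.9 dBm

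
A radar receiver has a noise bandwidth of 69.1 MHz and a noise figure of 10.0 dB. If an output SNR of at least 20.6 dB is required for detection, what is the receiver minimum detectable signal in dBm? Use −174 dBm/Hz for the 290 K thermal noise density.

−65.0 dBm

Sensitivity = −174 + 10 log₁₀(B) + NF + SNR_min
= −174 + 78.39 + 10.0 + 20.6
= −65.01 dBm → −65.0 dBm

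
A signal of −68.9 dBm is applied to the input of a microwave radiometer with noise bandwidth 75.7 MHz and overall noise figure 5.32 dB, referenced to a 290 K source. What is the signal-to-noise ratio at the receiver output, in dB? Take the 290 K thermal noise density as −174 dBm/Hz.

Noise floor: N = −174 + 10 log₁₀(B) + NF
10 log₁₀(7.57×10⁷) = 78.79 dB
N = −174 + 78.79 + 5.32 = −89.89 dBm
SNR = P_sig − N = −68.9 − (−89.89) = 20.99 dB → 21.0 dB

21.0 dB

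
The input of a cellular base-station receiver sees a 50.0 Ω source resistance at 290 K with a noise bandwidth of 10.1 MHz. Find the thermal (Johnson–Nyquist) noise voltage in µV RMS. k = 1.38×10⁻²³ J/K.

2.84 µV

V_n = √(4kTRB)
4kTRB = 4 × 1.38×10⁻²³ × 290 × 5.00×10¹ × 1.01×10⁷ = 8.08×10⁻¹² V²
V_n = √(8.08×10⁻¹²) = 2.84×10⁻⁶ V = 2.84 µV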